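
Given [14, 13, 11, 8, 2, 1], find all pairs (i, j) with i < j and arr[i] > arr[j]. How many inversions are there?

Finding inversions in [14, 13, 11, 8, 2, 1]:

(0, 1): arr[0]=14 > arr[1]=13
(0, 2): arr[0]=14 > arr[2]=11
(0, 3): arr[0]=14 > arr[3]=8
(0, 4): arr[0]=14 > arr[4]=2
(0, 5): arr[0]=14 > arr[5]=1
(1, 2): arr[1]=13 > arr[2]=11
(1, 3): arr[1]=13 > arr[3]=8
(1, 4): arr[1]=13 > arr[4]=2
(1, 5): arr[1]=13 > arr[5]=1
(2, 3): arr[2]=11 > arr[3]=8
(2, 4): arr[2]=11 > arr[4]=2
(2, 5): arr[2]=11 > arr[5]=1
(3, 4): arr[3]=8 > arr[4]=2
(3, 5): arr[3]=8 > arr[5]=1
(4, 5): arr[4]=2 > arr[5]=1

Total inversions: 15

The array has 15 inversion(s): (0,1), (0,2), (0,3), (0,4), (0,5), (1,2), (1,3), (1,4), (1,5), (2,3), (2,4), (2,5), (3,4), (3,5), (4,5). Each pair (i,j) satisfies i < j and arr[i] > arr[j].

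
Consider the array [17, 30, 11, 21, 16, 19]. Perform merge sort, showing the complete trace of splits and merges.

Merge sort trace:

Split: [17, 30, 11, 21, 16, 19] -> [17, 30, 11] and [21, 16, 19]
  Split: [17, 30, 11] -> [17] and [30, 11]
    Split: [30, 11] -> [30] and [11]
    Merge: [30] + [11] -> [11, 30]
  Merge: [17] + [11, 30] -> [11, 17, 30]
  Split: [21, 16, 19] -> [21] and [16, 19]
    Split: [16, 19] -> [16] and [19]
    Merge: [16] + [19] -> [16, 19]
  Merge: [21] + [16, 19] -> [16, 19, 21]
Merge: [11, 17, 30] + [16, 19, 21] -> [11, 16, 17, 19, 21, 30]

Final sorted array: [11, 16, 17, 19, 21, 30]

The merge sort proceeds by recursively splitting the array and merging sorted halves.
After all merges, the sorted array is [11, 16, 17, 19, 21, 30].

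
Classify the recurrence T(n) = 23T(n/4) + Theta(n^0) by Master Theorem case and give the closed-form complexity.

Master Theorem for T(n) = 23T(n/4) + O(n^0):

a = 23, b = 4, c = 0
log_b(a) = log_4(23) = 2.2618

Case 1: c = 0 < log_4(23) = 2.2618
T(n) = O(n^(log_4 23))

For T(n) = 23T(n/4) + O(n^0): log_4(23) = 2.2618. This is Case 1 of the Master Theorem (c < log_b(a), work dominated by leaves), giving O(n^(log_4 23)).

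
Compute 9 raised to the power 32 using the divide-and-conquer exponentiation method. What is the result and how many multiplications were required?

Computing 9^32 by squaring (build up from 9^1; each line after the first costs one multiplication):

9^1 = 9
9^2 = (9^1)^2 = 9^2 = 81
9^4 = (9^2)^2 = 81^2 = 6561
9^8 = (9^4)^2 = 6561^2 = 43046721
9^16 = (9^8)^2 = 43046721^2 = 1853020188851841
9^32 = (9^16)^2 = 1853020188851841^2 = 3433683820292512484657849089281

Result: 3433683820292512484657849089281
Multiplications needed: 5 (5 lines after 9^1)

9^32 = 3433683820292512484657849089281. Using exponentiation by squaring, this requires 5 multiplications. The key idea: if the exponent is even, square the half-power; if odd, multiply by the base once.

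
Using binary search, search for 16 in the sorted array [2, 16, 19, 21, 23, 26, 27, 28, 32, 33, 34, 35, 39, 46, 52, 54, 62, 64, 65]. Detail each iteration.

Binary search for 16 in [2, 16, 19, 21, 23, 26, 27, 28, 32, 33, 34, 35, 39, 46, 52, 54, 62, 64, 65]:

lo=0, hi=18, mid=9, arr[mid]=33 -> 33 > 16, search left half
lo=0, hi=8, mid=4, arr[mid]=23 -> 23 > 16, search left half
lo=0, hi=3, mid=1, arr[mid]=16 -> Found target at index 1!

Binary search finds 16 at index 1 after 3 comparisons. The search repeatedly halves the search space by comparing with the middle element.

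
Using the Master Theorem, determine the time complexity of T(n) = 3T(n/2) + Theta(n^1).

Master Theorem for T(n) = 3T(n/2) + O(n^1):

a = 3, b = 2, c = 1
log_b(a) = log_2(3) = 1.5850

Case 1: c = 1 < log_2(3) = 1.5850
T(n) = O(n^(log_2 3))

For T(n) = 3T(n/2) + O(n^1): log_2(3) = 1.5850. This is Case 1 of the Master Theorem (c < log_b(a), work dominated by leaves), giving O(n^(log_2 3)).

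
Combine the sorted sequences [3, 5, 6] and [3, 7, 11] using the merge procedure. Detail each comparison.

Merging process:

Compare 3 vs 3: take 3 from left. Merged: [3]
Compare 5 vs 3: take 3 from right. Merged: [3, 3]
Compare 5 vs 7: take 5 from left. Merged: [3, 3, 5]
Compare 6 vs 7: take 6 from left. Merged: [3, 3, 5, 6]
Append remaining from right: [7, 11]. Merged: [3, 3, 5, 6, 7, 11]

Final merged array: [3, 3, 5, 6, 7, 11]
Total comparisons: 4

The merged array is [3, 3, 5, 6, 7, 11], requiring 4 comparisons. The merge step runs in O(n) time where n is the total number of elements.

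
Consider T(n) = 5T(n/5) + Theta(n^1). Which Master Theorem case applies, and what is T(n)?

Master Theorem for T(n) = 5T(n/5) + O(n^1):

a = 5, b = 5, c = 1
log_b(a) = log_5(5) = 1.0000

Case 2: c = 1 = log_5(5) = 1.0000
T(n) = O(n^1 log n) = O(n log n)

For T(n) = 5T(n/5) + O(n^1): log_5(5) = 1.0000. This is Case 2 of the Master Theorem (c = log_b(a), equal work at all levels), giving O(n log n).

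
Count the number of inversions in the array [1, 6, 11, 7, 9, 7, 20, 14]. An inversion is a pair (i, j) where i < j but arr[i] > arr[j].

Finding inversions in [1, 6, 11, 7, 9, 7, 20, 14]:

(2, 3): arr[2]=11 > arr[3]=7
(2, 4): arr[2]=11 > arr[4]=9
(2, 5): arr[2]=11 > arr[5]=7
(4, 5): arr[4]=9 > arr[5]=7
(6, 7): arr[6]=20 > arr[7]=14

Total inversions: 5

The array has 5 inversion(s): (2,3), (2,4), (2,5), (4,5), (6,7). Each pair (i,j) satisfies i < j and arr[i] > arr[j].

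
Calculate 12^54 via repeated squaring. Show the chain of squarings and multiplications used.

Computing 12^54 by squaring (build up from 12^1; each line after the first costs one multiplication):

12^1 = 12
12^2 = (12^1)^2 = 12^2 = 144
12^3 = 12 * 12^2 = 12 * 144 = 1728
12^6 = (12^3)^2 = 1728^2 = 2985984
12^12 = (12^6)^2 = 2985984^2 = 8916100448256
12^13 = 12 * 12^12 = 12 * 8916100448256 = 106993205379072
12^26 = (12^13)^2 = 106993205379072^2 = 11447545997288281555215581184
12^27 = 12 * 12^26 = 12 * 11447545997288281555215581184 = 137370551967459378662586974208
12^54 = (12^27)^2 = 137370551967459378662586974208^2 = 18870668547844457769972080826950345531368943638112857227264

Result: 18870668547844457769972080826950345531368943638112857227264
Multiplications needed: 8 (8 lines after 12^1)

12^54 = 18870668547844457769972080826950345531368943638112857227264. Using exponentiation by squaring, this requires 8 multiplications. The key idea: if the exponent is even, square the half-power; if odd, multiply by the base once.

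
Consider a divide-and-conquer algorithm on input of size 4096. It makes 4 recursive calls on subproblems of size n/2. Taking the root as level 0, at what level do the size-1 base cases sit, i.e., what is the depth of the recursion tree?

For divide and conquer with division factor 2:

Problem sizes at each level:
Level 0: 4096
Level 1: 2048
Level 2: 1024
Level 3: 512
Level 4: 256
Level 5: 128
Level 6: 64
Level 7: 32
Level 8: 16
Level 9: 8
Level 10: 4
Level 11: 2
Level 12: 1

The root is level 0 and the size-1 base case is level 12 (the tree spans levels 0 through 12, i.e. 13 levels counting the root), so the depth is the number of divisions: log_2(4096) = 12

The recursion tree depth is log_2(4096) = 12. At each level, the problem size is divided by 2, so it takes 12 divisions to reduce to a base case of size 1. The algorithm makes 4 recursive calls at each level.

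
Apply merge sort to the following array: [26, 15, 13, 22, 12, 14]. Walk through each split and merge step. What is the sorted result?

Merge sort trace:

Split: [26, 15, 13, 22, 12, 14] -> [26, 15, 13] and [22, 12, 14]
  Split: [26, 15, 13] -> [26] and [15, 13]
    Split: [15, 13] -> [15] and [13]
    Merge: [15] + [13] -> [13, 15]
  Merge: [26] + [13, 15] -> [13, 15, 26]
  Split: [22, 12, 14] -> [22] and [12, 14]
    Split: [12, 14] -> [12] and [14]
    Merge: [12] + [14] -> [12, 14]
  Merge: [22] + [12, 14] -> [12, 14, 22]
Merge: [13, 15, 26] + [12, 14, 22] -> [12, 13, 14, 15, 22, 26]

Final sorted array: [12, 13, 14, 15, 22, 26]

The merge sort proceeds by recursively splitting the array and merging sorted halves.
After all merges, the sorted array is [12, 13, 14, 15, 22, 26].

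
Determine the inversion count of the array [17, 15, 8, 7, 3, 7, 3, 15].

Finding inversions in [17, 15, 8, 7, 3, 7, 3, 15]:

(0, 1): arr[0]=17 > arr[1]=15
(0, 2): arr[0]=17 > arr[2]=8
(0, 3): arr[0]=17 > arr[3]=7
(0, 4): arr[0]=17 > arr[4]=3
(0, 5): arr[0]=17 > arr[5]=7
(0, 6): arr[0]=17 > arr[6]=3
(0, 7): arr[0]=17 > arr[7]=15
(1, 2): arr[1]=15 > arr[2]=8
(1, 3): arr[1]=15 > arr[3]=7
(1, 4): arr[1]=15 > arr[4]=3
(1, 5): arr[1]=15 > arr[5]=7
(1, 6): arr[1]=15 > arr[6]=3
(2, 3): arr[2]=8 > arr[3]=7
(2, 4): arr[2]=8 > arr[4]=3
(2, 5): arr[2]=8 > arr[5]=7
(2, 6): arr[2]=8 > arr[6]=3
(3, 4): arr[3]=7 > arr[4]=3
(3, 6): arr[3]=7 > arr[6]=3
(5, 6): arr[5]=7 > arr[6]=3

Total inversions: 19

The array has 19 inversion(s): (0,1), (0,2), (0,3), (0,4), (0,5), (0,6), (0,7), (1,2), (1,3), (1,4), (1,5), (1,6), (2,3), (2,4), (2,5), (2,6), (3,4), (3,6), (5,6). Each pair (i,j) satisfies i < j and arr[i] > arr[j].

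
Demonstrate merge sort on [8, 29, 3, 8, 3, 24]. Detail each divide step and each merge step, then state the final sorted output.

Merge sort trace:

Split: [8, 29, 3, 8, 3, 24] -> [8, 29, 3] and [8, 3, 24]
  Split: [8, 29, 3] -> [8] and [29, 3]
    Split: [29, 3] -> [29] and [3]
    Merge: [29] + [3] -> [3, 29]
  Merge: [8] + [3, 29] -> [3, 8, 29]
  Split: [8, 3, 24] -> [8] and [3, 24]
    Split: [3, 24] -> [3] and [24]
    Merge: [3] + [24] -> [3, 24]
  Merge: [8] + [3, 24] -> [3, 8, 24]
Merge: [3, 8, 29] + [3, 8, 24] -> [3, 3, 8, 8, 24, 29]

Final sorted array: [3, 3, 8, 8, 24, 29]

The merge sort proceeds by recursively splitting the array and merging sorted halves.
After all merges, the sorted array is [3, 3, 8, 8, 24, 29].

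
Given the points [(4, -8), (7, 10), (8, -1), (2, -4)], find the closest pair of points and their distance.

Computing all pairwise distances among 4 points:

d((4, -8), (7, 10)) = 18.2483
d((4, -8), (8, -1)) = 8.0623
d((4, -8), (2, -4)) = 4.4721 <-- minimum
d((7, 10), (8, -1)) = 11.0454
d((7, 10), (2, -4)) = 14.8661
d((8, -1), (2, -4)) = 6.7082

Closest pair: (4, -8) and (2, -4) with distance 4.4721

The closest pair is (4, -8) and (2, -4) with Euclidean distance 4.4721. For 4 points, brute-force pairwise comparison is shown above. For large n, the divide-and-conquer algorithm (sort by x, recurse on halves, check the dividing strip) achieves O(n log n).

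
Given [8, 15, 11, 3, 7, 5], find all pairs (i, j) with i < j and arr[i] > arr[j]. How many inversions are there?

Finding inversions in [8, 15, 11, 3, 7, 5]:

(0, 3): arr[0]=8 > arr[3]=3
(0, 4): arr[0]=8 > arr[4]=7
(0, 5): arr[0]=8 > arr[5]=5
(1, 2): arr[1]=15 > arr[2]=11
(1, 3): arr[1]=15 > arr[3]=3
(1, 4): arr[1]=15 > arr[4]=7
(1, 5): arr[1]=15 > arr[5]=5
(2, 3): arr[2]=11 > arr[3]=3
(2, 4): arr[2]=11 > arr[4]=7
(2, 5): arr[2]=11 > arr[5]=5
(4, 5): arr[4]=7 > arr[5]=5

Total inversions: 11

The array has 11 inversion(s): (0,3), (0,4), (0,5), (1,2), (1,3), (1,4), (1,5), (2,3), (2,4), (2,5), (4,5). Each pair (i,j) satisfies i < j and arr[i] > arr[j].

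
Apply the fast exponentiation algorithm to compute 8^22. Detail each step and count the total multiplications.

Computing 8^22 by squaring (build up from 8^1; each line after the first costs one multiplication):

8^1 = 8
8^2 = (8^1)^2 = 8^2 = 64
8^4 = (8^2)^2 = 64^2 = 4096
8^5 = 8 * 8^4 = 8 * 4096 = 32768
8^10 = (8^5)^2 = 32768^2 = 1073741824
8^11 = 8 * 8^10 = 8 * 1073741824 = 8589934592
8^22 = (8^11)^2 = 8589934592^2 = 73786976294838206464

Result: 73786976294838206464
Multiplications needed: 6 (6 lines after 8^1)

8^22 = 73786976294838206464. Using exponentiation by squaring, this requires 6 multiplications. The key idea: if the exponent is even, square the half-power; if odd, multiply by the base once.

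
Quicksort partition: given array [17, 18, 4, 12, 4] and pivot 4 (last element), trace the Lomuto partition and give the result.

Lomuto partition with pivot = 4:

Initial array: [17, 18, 4, 12, 4]

arr[0]=17 > 4: no swap
arr[1]=18 > 4: no swap
arr[2]=4 <= 4: swap with position 0, array becomes [4, 18, 17, 12, 4]
arr[3]=12 > 4: no swap

Place pivot at position 1: [4, 4, 17, 12, 18]
Pivot position: 1

After partitioning with pivot 4, the array becomes [4, 4, 17, 12, 18]. The pivot is placed at index 1. All elements to the left of the pivot are <= 4, and all elements to the right are > 4.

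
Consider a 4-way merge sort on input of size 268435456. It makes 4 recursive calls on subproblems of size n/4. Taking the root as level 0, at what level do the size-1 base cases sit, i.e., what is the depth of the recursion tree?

For divide and conquer with division factor 4:

Problem sizes at each level:
Level 0: 268435456
Level 1: 67108864
Level 2: 16777216
Level 3: 4194304
Level 4: 1048576
Level 5: 262144
Level 6: 65536
Level 7: 16384
Level 8: 4096
Level 9: 1024
Level 10: 256
Level 11: 64
Level 12: 16
Level 13: 4
Level 14: 1

The root is level 0 and the size-1 base case is level 14 (the tree spans levels 0 through 14, i.e. 15 levels counting the root), so the depth is the number of divisions: log_4(268435456) = 14

The recursion tree depth is log_4(268435456) = 14. At each level, the problem size is divided by 4, so it takes 14 divisions to reduce to a base case of size 1. The algorithm makes 4 recursive calls at each level.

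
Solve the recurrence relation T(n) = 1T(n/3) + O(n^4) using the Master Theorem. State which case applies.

Master Theorem for T(n) = 1T(n/3) + O(n^4):

a = 1, b = 3, c = 4
log_b(a) = log_3(1) = 0.0000

Case 3: c = 4 > log_3(1) = 0.0000
T(n) = O(n^4) = O(n^4)

For T(n) = 1T(n/3) + O(n^4): log_3(1) = 0.0000. This is Case 3 of the Master Theorem (c > log_b(a), work dominated by root), giving O(n^4).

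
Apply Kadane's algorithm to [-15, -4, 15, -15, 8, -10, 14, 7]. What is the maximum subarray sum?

Using Kadane's algorithm on [-15, -4, 15, -15, 8, -10, 14, 7]:

Scanning through the array:
Position 1 (value -4): max_ending_here = -4, max_so_far = -4
Position 2 (value 15): max_ending_here = 15, max_so_far = 15
Position 3 (value -15): max_ending_here = 0, max_so_far = 15
Position 4 (value 8): max_ending_here = 8, max_so_far = 15
Position 5 (value -10): max_ending_here = -2, max_so_far = 15
Position 6 (value 14): max_ending_here = 14, max_so_far = 15
Position 7 (value 7): max_ending_here = 21, max_so_far = 21

Maximum subarray: [14, 7]
Maximum sum: 21

The maximum subarray is [14, 7] with sum 21. This subarray runs from index 6 to index 7.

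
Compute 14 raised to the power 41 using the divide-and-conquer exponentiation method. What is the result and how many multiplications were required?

Computing 14^41 by squaring (build up from 14^1; each line after the first costs one multiplication):

14^1 = 14
14^2 = (14^1)^2 = 14^2 = 196
14^4 = (14^2)^2 = 196^2 = 38416
14^5 = 14 * 14^4 = 14 * 38416 = 537824
14^10 = (14^5)^2 = 537824^2 = 289254654976
14^20 = (14^10)^2 = 289254654976^2 = 83668255425284801560576
14^40 = (14^20)^2 = 83668255425284801560576^2 = 7000376965910699630056503868178506524997451776
14^41 = 14 * 14^40 = 14 * 7000376965910699630056503868178506524997451776 = 98005277522749794820791054154499091349964324864

Result: 98005277522749794820791054154499091349964324864
Multiplications needed: 7 (7 lines after 14^1)

14^41 = 98005277522749794820791054154499091349964324864. Using exponentiation by squaring, this requires 7 multiplications. The key idea: if the exponent is even, square the half-power; if odd, multiply by the base once.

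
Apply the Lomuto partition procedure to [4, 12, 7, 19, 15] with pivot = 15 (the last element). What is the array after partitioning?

Lomuto partition with pivot = 15:

Initial array: [4, 12, 7, 19, 15]

arr[0]=4 <= 15: swap with position 0, array becomes [4, 12, 7, 19, 15]
arr[1]=12 <= 15: swap with position 1, array becomes [4, 12, 7, 19, 15]
arr[2]=7 <= 15: swap with position 2, array becomes [4, 12, 7, 19, 15]
arr[3]=19 > 15: no swap

Place pivot at position 3: [4, 12, 7, 15, 19]
Pivot position: 3

After partitioning with pivot 15, the array becomes [4, 12, 7, 15, 19]. The pivot is placed at index 3. All elements to the left of the pivot are <= 15, and all elements to the right are > 15.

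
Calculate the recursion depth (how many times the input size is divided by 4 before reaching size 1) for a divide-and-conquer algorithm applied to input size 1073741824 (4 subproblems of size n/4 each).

For divide and conquer with division factor 4:

Problem sizes at each level:
Level 0: 1073741824
Level 1: 268435456
Level 2: 67108864
Level 3: 16777216
Level 4: 4194304
Level 5: 1048576
Level 6: 262144
Level 7: 65536
Level 8: 16384
Level 9: 4096
Level 10: 1024
Level 11: 256
Level 12: 64
Level 13: 16
Level 14: 4
Level 15: 1

The root is level 0 and the size-1 base case is level 15 (the tree spans levels 0 through 15, i.e. 16 levels counting the root), so the depth is the number of divisions: log_4(1073741824) = 15

The recursion tree depth is log_4(1073741824) = 15. At each level, the problem size is divided by 4, so it takes 15 divisions to reduce to a base case of size 1. The algorithm makes 4 recursive calls at each level.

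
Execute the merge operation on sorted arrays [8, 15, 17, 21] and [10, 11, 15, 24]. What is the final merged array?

Merging process:

Compare 8 vs 10: take 8 from left. Merged: [8]
Compare 15 vs 10: take 10 from right. Merged: [8, 10]
Compare 15 vs 11: take 11 from right. Merged: [8, 10, 11]
Compare 15 vs 15: take 15 from left. Merged: [8, 10, 11, 15]
Compare 17 vs 15: take 15 from right. Merged: [8, 10, 11, 15, 15]
Compare 17 vs 24: take 17 from left. Merged: [8, 10, 11, 15, 15, 17]
Compare 21 vs 24: take 21 from left. Merged: [8, 10, 11, 15, 15, 17, 21]
Append remaining from right: [24]. Merged: [8, 10, 11, 15, 15, 17, 21, 24]

Final merged array: [8, 10, 11, 15, 15, 17, 21, 24]
Total comparisons: 7

The merged array is [8, 10, 11, 15, 15, 17, 21, 24], requiring 7 comparisons. The merge step runs in O(n) time where n is the total number of elements.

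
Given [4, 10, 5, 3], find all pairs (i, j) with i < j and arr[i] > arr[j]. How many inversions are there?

Finding inversions in [4, 10, 5, 3]:

(0, 3): arr[0]=4 > arr[3]=3
(1, 2): arr[1]=10 > arr[2]=5
(1, 3): arr[1]=10 > arr[3]=3
(2, 3): arr[2]=5 > arr[3]=3

Total inversions: 4

The array has 4 inversion(s): (0,3), (1,2), (1,3), (2,3). Each pair (i,j) satisfies i < j and arr[i] > arr[j].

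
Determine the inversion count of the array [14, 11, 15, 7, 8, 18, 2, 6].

Finding inversions in [14, 11, 15, 7, 8, 18, 2, 6]:

(0, 1): arr[0]=14 > arr[1]=11
(0, 3): arr[0]=14 > arr[3]=7
(0, 4): arr[0]=14 > arr[4]=8
(0, 6): arr[0]=14 > arr[6]=2
(0, 7): arr[0]=14 > arr[7]=6
(1, 3): arr[1]=11 > arr[3]=7
(1, 4): arr[1]=11 > arr[4]=8
(1, 6): arr[1]=11 > arr[6]=2
(1, 7): arr[1]=11 > arr[7]=6
(2, 3): arr[2]=15 > arr[3]=7
(2, 4): arr[2]=15 > arr[4]=8
(2, 6): arr[2]=15 > arr[6]=2
(2, 7): arr[2]=15 > arr[7]=6
(3, 6): arr[3]=7 > arr[6]=2
(3, 7): arr[3]=7 > arr[7]=6
(4, 6): arr[4]=8 > arr[6]=2
(4, 7): arr[4]=8 > arr[7]=6
(5, 6): arr[5]=18 > arr[6]=2
(5, 7): arr[5]=18 > arr[7]=6

Total inversions: 19

The array has 19 inversion(s): (0,1), (0,3), (0,4), (0,6), (0,7), (1,3), (1,4), (1,6), (1,7), (2,3), (2,4), (2,6), (2,7), (3,6), (3,7), (4,6), (4,7), (5,6), (5,7). Each pair (i,j) satisfies i < j and arr[i] > arr[j].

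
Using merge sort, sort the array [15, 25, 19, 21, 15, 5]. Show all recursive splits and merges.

Merge sort trace:

Split: [15, 25, 19, 21, 15, 5] -> [15, 25, 19] and [21, 15, 5]
  Split: [15, 25, 19] -> [15] and [25, 19]
    Split: [25, 19] -> [25] and [19]
    Merge: [25] + [19] -> [19, 25]
  Merge: [15] + [19, 25] -> [15, 19, 25]
  Split: [21, 15, 5] -> [21] and [15, 5]
    Split: [15, 5] -> [15] and [5]
    Merge: [15] + [5] -> [5, 15]
  Merge: [21] + [5, 15] -> [5, 15, 21]
Merge: [15, 19, 25] + [5, 15, 21] -> [5, 15, 15, 19, 21, 25]

Final sorted array: [5, 15, 15, 19, 21, 25]

The merge sort proceeds by recursively splitting the array and merging sorted halves.
After all merges, the sorted array is [5, 15, 15, 19, 21, 25].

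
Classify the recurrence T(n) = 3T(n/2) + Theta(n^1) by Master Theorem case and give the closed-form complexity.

Master Theorem for T(n) = 3T(n/2) + O(n^1):

a = 3, b = 2, c = 1
log_b(a) = log_2(3) = 1.5850

Case 1: c = 1 < log_2(3) = 1.5850
T(n) = O(n^(log_2 3))

For T(n) = 3T(n/2) + O(n^1): log_2(3) = 1.5850. This is Case 1 of the Master Theorem (c < log_b(a), work dominated by leaves), giving O(n^(log_2 3)).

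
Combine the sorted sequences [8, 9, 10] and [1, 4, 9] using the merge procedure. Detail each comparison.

Merging process:

Compare 8 vs 1: take 1 from right. Merged: [1]
Compare 8 vs 4: take 4 from right. Merged: [1, 4]
Compare 8 vs 9: take 8 from left. Merged: [1, 4, 8]
Compare 9 vs 9: take 9 from left. Merged: [1, 4, 8, 9]
Compare 10 vs 9: take 9 from right. Merged: [1, 4, 8, 9, 9]
Append remaining from left: [10]. Merged: [1, 4, 8, 9, 9, 10]

Final merged array: [1, 4, 8, 9, 9, 10]
Total comparisons: 5

The merged array is [1, 4, 8, 9, 9, 10], requiring 5 comparisons. The merge step runs in O(n) time where n is the total number of elements.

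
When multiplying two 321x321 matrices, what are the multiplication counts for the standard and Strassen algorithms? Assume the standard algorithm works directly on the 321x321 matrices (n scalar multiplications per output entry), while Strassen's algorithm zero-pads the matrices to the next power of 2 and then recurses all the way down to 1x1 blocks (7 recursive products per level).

Matrix multiplication for 321x321 matrices:

Strassen's algorithm requires power-of-2 dimensions. Pad 321x321 to 512x512 (next power of 2).

Standard algorithm: 321^3 = 33076161 multiplications
Strassen's algorithm: 7^(log2(512)) = 7^9 = 40353607 multiplications
Difference: 33076161 - 40353607 = -7277446 (Strassen uses MORE here due to padding overhead — for small or just-over-power-of-2 n, padding can outweigh the per-level savings)

Standard: 33076161 multiplications (321^3). Strassen: 40353607 multiplications (7^9, after padding to 512x512). Strassen reduces 8 recursive multiplications to 7 at each level.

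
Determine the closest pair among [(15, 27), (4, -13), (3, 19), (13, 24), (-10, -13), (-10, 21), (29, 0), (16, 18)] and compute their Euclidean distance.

Computing all pairwise distances among 8 points:

d((15, 27), (4, -13)) = 41.4849
d((15, 27), (3, 19)) = 14.4222
d((15, 27), (13, 24)) = 3.6056 <-- minimum
d((15, 27), (-10, -13)) = 47.1699
d((15, 27), (-10, 21)) = 25.7099
d((15, 27), (29, 0)) = 30.4138
d((15, 27), (16, 18)) = 9.0554
d((4, -13), (3, 19)) = 32.0156
d((4, -13), (13, 24)) = 38.0789
d((4, -13), (-10, -13)) = 14.0
d((4, -13), (-10, 21)) = 36.7696
d((4, -13), (29, 0)) = 28.178
d((4, -13), (16, 18)) = 33.2415
d((3, 19), (13, 24)) = 11.1803
d((3, 19), (-10, -13)) = 34.5398
d((3, 19), (-10, 21)) = 13.1529
d((3, 19), (29, 0)) = 32.2025
d((3, 19), (16, 18)) = 13.0384
d((13, 24), (-10, -13)) = 43.566
d((13, 24), (-10, 21)) = 23.1948
d((13, 24), (29, 0)) = 28.8444
d((13, 24), (16, 18)) = 6.7082
d((-10, -13), (-10, 21)) = 34.0
d((-10, -13), (29, 0)) = 41.1096
d((-10, -13), (16, 18)) = 40.4599
d((-10, 21), (29, 0)) = 44.2945
d((-10, 21), (16, 18)) = 26.1725
d((29, 0), (16, 18)) = 22.2036

Closest pair: (15, 27) and (13, 24) with distance 3.6056

The closest pair is (15, 27) and (13, 24) with Euclidean distance 3.6056. For 8 points, brute-force pairwise comparison is shown above. For large n, the divide-and-conquer algorithm (sort by x, recurse on halves, check the dividing strip) achieves O(n log n).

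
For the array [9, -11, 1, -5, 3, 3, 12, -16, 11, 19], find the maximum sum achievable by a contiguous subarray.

Using Kadane's algorithm on [9, -11, 1, -5, 3, 3, 12, -16, 11, 19]:

Scanning through the array:
Position 1 (value -11): max_ending_here = -2, max_so_far = 9
Position 2 (value 1): max_ending_here = 1, max_so_far = 9
Position 3 (value -5): max_ending_here = -4, max_so_far = 9
Position 4 (value 3): max_ending_here = 3, max_so_far = 9
Position 5 (value 3): max_ending_here = 6, max_so_far = 9
Position 6 (value 12): max_ending_here = 18, max_so_far = 18
Position 7 (value -16): max_ending_here = 2, max_so_far = 18
Position 8 (value 11): max_ending_here = 13, max_so_far = 18
Position 9 (value 19): max_ending_here = 32, max_so_far = 32

Maximum subarray: [3, 3, 12, -16, 11, 19]
Maximum sum: 32

The maximum subarray is [3, 3, 12, -16, 11, 19] with sum 32. This subarray runs from index 4 to index 9.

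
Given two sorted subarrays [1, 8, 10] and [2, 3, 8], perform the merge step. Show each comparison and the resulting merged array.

Merging process:

Compare 1 vs 2: take 1 from left. Merged: [1]
Compare 8 vs 2: take 2 from right. Merged: [1, 2]
Compare 8 vs 3: take 3 from right. Merged: [1, 2, 3]
Compare 8 vs 8: take 8 from left. Merged: [1, 2, 3, 8]
Compare 10 vs 8: take 8 from right. Merged: [1, 2, 3, 8, 8]
Append remaining from left: [10]. Merged: [1, 2, 3, 8, 8, 10]

Final merged array: [1, 2, 3, 8, 8, 10]
Total comparisons: 5

The merged array is [1, 2, 3, 8, 8, 10], requiring 5 comparisons. The merge step runs in O(n) time where n is the total number of elements.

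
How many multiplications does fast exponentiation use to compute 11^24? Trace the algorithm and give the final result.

Computing 11^24 by squaring (build up from 11^1; each line after the first costs one multiplication):

11^1 = 11
11^2 = (11^1)^2 = 11^2 = 121
11^3 = 11 * 11^2 = 11 * 121 = 1331
11^6 = (11^3)^2 = 1331^2 = 1771561
11^12 = (11^6)^2 = 1771561^2 = 3138428376721
11^24 = (11^12)^2 = 3138428376721^2 = 9849732675807611094711841

Result: 9849732675807611094711841
Multiplications needed: 5 (5 lines after 11^1)

11^24 = 9849732675807611094711841. Using exponentiation by squaring, this requires 5 multiplications. The key idea: if the exponent is even, square the half-power; if odd, multiply by the base once.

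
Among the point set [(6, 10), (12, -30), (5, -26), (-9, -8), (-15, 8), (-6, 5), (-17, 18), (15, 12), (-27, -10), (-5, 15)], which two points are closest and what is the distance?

Computing all pairwise distances among 10 points:

d((6, 10), (12, -30)) = 40.4475
d((6, 10), (5, -26)) = 36.0139
d((6, 10), (-9, -8)) = 23.4307
d((6, 10), (-15, 8)) = 21.095
d((6, 10), (-6, 5)) = 13.0
d((6, 10), (-17, 18)) = 24.3516
d((6, 10), (15, 12)) = 9.2195
d((6, 10), (-27, -10)) = 38.5876
d((6, 10), (-5, 15)) = 12.083
d((12, -30), (5, -26)) = 8.0623 <-- minimum
d((12, -30), (-9, -8)) = 30.4138
d((12, -30), (-15, 8)) = 46.6154
d((12, -30), (-6, 5)) = 39.3573
d((12, -30), (-17, 18)) = 56.0803
d((12, -30), (15, 12)) = 42.107
d((12, -30), (-27, -10)) = 43.8292
d((12, -30), (-5, 15)) = 48.1041
d((5, -26), (-9, -8)) = 22.8035
d((5, -26), (-15, 8)) = 39.4462
d((5, -26), (-6, 5)) = 32.8938
d((5, -26), (-17, 18)) = 49.1935
d((5, -26), (15, 12)) = 39.2938
d((5, -26), (-27, -10)) = 35.7771
d((5, -26), (-5, 15)) = 42.2019
d((-9, -8), (-15, 8)) = 17.088
d((-9, -8), (-6, 5)) = 13.3417
d((-9, -8), (-17, 18)) = 27.2029
d((-9, -8), (15, 12)) = 31.241
d((-9, -8), (-27, -10)) = 18.1108
d((-9, -8), (-5, 15)) = 23.3452
d((-15, 8), (-6, 5)) = 9.4868
d((-15, 8), (-17, 18)) = 10.198
d((-15, 8), (15, 12)) = 30.2655
d((-15, 8), (-27, -10)) = 21.6333
d((-15, 8), (-5, 15)) = 12.2066
d((-6, 5), (-17, 18)) = 17.0294
d((-6, 5), (15, 12)) = 22.1359
d((-6, 5), (-27, -10)) = 25.807
d((-6, 5), (-5, 15)) = 10.0499
d((-17, 18), (15, 12)) = 32.5576
d((-17, 18), (-27, -10)) = 29.7321
d((-17, 18), (-5, 15)) = 12.3693
d((15, 12), (-27, -10)) = 47.4131
d((15, 12), (-5, 15)) = 20.2237
d((-27, -10), (-5, 15)) = 33.3017

Closest pair: (12, -30) and (5, -26) with distance 8.0623

The closest pair is (12, -30) and (5, -26) with Euclidean distance 8.0623. For 10 points, brute-force pairwise comparison is shown above. For large n, the divide-and-conquer algorithm (sort by x, recurse on halves, check the dividing strip) achieves O(n log n).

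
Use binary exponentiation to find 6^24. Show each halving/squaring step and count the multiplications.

Computing 6^24 by squaring (build up from 6^1; each line after the first costs one multiplication):

6^1 = 6
6^2 = (6^1)^2 = 6^2 = 36
6^3 = 6 * 6^2 = 6 * 36 = 216
6^6 = (6^3)^2 = 216^2 = 46656
6^12 = (6^6)^2 = 46656^2 = 2176782336
6^24 = (6^12)^2 = 2176782336^2 = 4738381338321616896

Result: 4738381338321616896
Multiplications needed: 5 (5 lines after 6^1)

6^24 = 4738381338321616896. Using exponentiation by squaring, this requires 5 multiplications. The key idea: if the exponent is even, square the half-power; if odd, multiply by the base once.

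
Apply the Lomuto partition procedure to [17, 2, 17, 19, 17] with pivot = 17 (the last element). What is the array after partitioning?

Lomuto partition with pivot = 17:

Initial array: [17, 2, 17, 19, 17]

arr[0]=17 <= 17: swap with position 0, array becomes [17, 2, 17, 19, 17]
arr[1]=2 <= 17: swap with position 1, array becomes [17, 2, 17, 19, 17]
arr[2]=17 <= 17: swap with position 2, array becomes [17, 2, 17, 19, 17]
arr[3]=19 > 17: no swap

Place pivot at position 3: [17, 2, 17, 17, 19]
Pivot position: 3

After partitioning with pivot 17, the array becomes [17, 2, 17, 17, 19]. The pivot is placed at index 3. All elements to the left of the pivot are <= 17, and all elements to the right are > 17.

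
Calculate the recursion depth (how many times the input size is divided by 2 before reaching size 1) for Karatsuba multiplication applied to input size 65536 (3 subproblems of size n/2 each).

For divide and conquer with division factor 2:

Problem sizes at each level:
Level 0: 65536
Level 1: 32768
Level 2: 16384
Level 3: 8192
Level 4: 4096
Level 5: 2048
Level 6: 1024
Level 7: 512
Level 8: 256
Level 9: 128
Level 10: 64
Level 11: 32
Level 12: 16
Level 13: 8
Level 14: 4
Level 15: 2
Level 16: 1

The root is level 0 and the size-1 base case is level 16 (the tree spans levels 0 through 16, i.e. 17 levels counting the root), so the depth is the number of divisions: log_2(65536) = 16

The recursion tree depth is log_2(65536) = 16. At each level, the problem size is divided by 2, so it takes 16 divisions to reduce to a base case of size 1. The algorithm makes 3 recursive calls at each level.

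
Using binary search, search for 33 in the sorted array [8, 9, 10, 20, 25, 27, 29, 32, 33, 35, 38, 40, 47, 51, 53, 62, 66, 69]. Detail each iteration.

Binary search for 33 in [8, 9, 10, 20, 25, 27, 29, 32, 33, 35, 38, 40, 47, 51, 53, 62, 66, 69]:

lo=0, hi=17, mid=8, arr[mid]=33 -> Found target at index 8!

Binary search finds 33 at index 8 after 1 comparisons. The search repeatedly halves the search space by comparing with the middle element.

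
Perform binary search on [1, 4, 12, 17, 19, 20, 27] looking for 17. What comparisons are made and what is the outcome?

Binary search for 17 in [1, 4, 12, 17, 19, 20, 27]:

lo=0, hi=6, mid=3, arr[mid]=17 -> Found target at index 3!

Binary search finds 17 at index 3 after 1 comparisons. The search repeatedly halves the search space by comparing with the middle element.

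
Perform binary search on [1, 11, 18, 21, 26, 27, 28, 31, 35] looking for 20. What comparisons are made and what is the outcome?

Binary search for 20 in [1, 11, 18, 21, 26, 27, 28, 31, 35]:

lo=0, hi=8, mid=4, arr[mid]=26 -> 26 > 20, search left half
lo=0, hi=3, mid=1, arr[mid]=11 -> 11 < 20, search right half
lo=2, hi=3, mid=2, arr[mid]=18 -> 18 < 20, search right half
lo=3, hi=3, mid=3, arr[mid]=21 -> 21 > 20, search left half
lo=3 > hi=2, target 20 not found

Binary search determines that 20 is not in the array after 4 comparisons. The search space was exhausted without finding the target.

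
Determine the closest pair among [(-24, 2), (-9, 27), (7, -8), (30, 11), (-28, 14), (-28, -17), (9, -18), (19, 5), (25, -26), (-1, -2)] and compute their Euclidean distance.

Computing all pairwise distances among 10 points:

d((-24, 2), (-9, 27)) = 29.1548
d((-24, 2), (7, -8)) = 32.573
d((-24, 2), (30, 11)) = 54.7449
d((-24, 2), (-28, 14)) = 12.6491
d((-24, 2), (-28, -17)) = 19.4165
d((-24, 2), (9, -18)) = 38.5876
d((-24, 2), (19, 5)) = 43.1045
d((-24, 2), (25, -26)) = 56.4358
d((-24, 2), (-1, -2)) = 23.3452
d((-9, 27), (7, -8)) = 38.4838
d((-9, 27), (30, 11)) = 42.1545
d((-9, 27), (-28, 14)) = 23.0217
d((-9, 27), (-28, -17)) = 47.927
d((-9, 27), (9, -18)) = 48.4665
d((-9, 27), (19, 5)) = 35.609
d((-9, 27), (25, -26)) = 62.9682
d((-9, 27), (-1, -2)) = 30.0832
d((7, -8), (30, 11)) = 29.8329
d((7, -8), (-28, 14)) = 41.3401
d((7, -8), (-28, -17)) = 36.1386
d((7, -8), (9, -18)) = 10.198
d((7, -8), (19, 5)) = 17.6918
d((7, -8), (25, -26)) = 25.4558
d((7, -8), (-1, -2)) = 10.0 <-- minimum
d((30, 11), (-28, 14)) = 58.0775
d((30, 11), (-28, -17)) = 64.405
d((30, 11), (9, -18)) = 35.805
d((30, 11), (19, 5)) = 12.53
d((30, 11), (25, -26)) = 37.3363
d((30, 11), (-1, -2)) = 33.6155
d((-28, 14), (-28, -17)) = 31.0
d((-28, 14), (9, -18)) = 48.9183
d((-28, 14), (19, 5)) = 47.8539
d((-28, 14), (25, -26)) = 66.4003
d((-28, 14), (-1, -2)) = 31.3847
d((-28, -17), (9, -18)) = 37.0135
d((-28, -17), (19, 5)) = 51.8941
d((-28, -17), (25, -26)) = 53.7587
d((-28, -17), (-1, -2)) = 30.8869
d((9, -18), (19, 5)) = 25.0799
d((9, -18), (25, -26)) = 17.8885
d((9, -18), (-1, -2)) = 18.868
d((19, 5), (25, -26)) = 31.5753
d((19, 5), (-1, -2)) = 21.1896
d((25, -26), (-1, -2)) = 35.3836

Closest pair: (7, -8) and (-1, -2) with distance 10.0

The closest pair is (7, -8) and (-1, -2) with Euclidean distance 10.0. For 10 points, brute-force pairwise comparison is shown above. For large n, the divide-and-conquer algorithm (sort by x, recurse on halves, check the dividing strip) achieves O(n log n).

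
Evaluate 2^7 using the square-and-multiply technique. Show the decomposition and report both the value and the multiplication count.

Computing 2^7 by squaring (build up from 2^1; each line after the first costs one multiplication):

2^1 = 2
2^2 = (2^1)^2 = 2^2 = 4
2^3 = 2 * 2^2 = 2 * 4 = 8
2^6 = (2^3)^2 = 8^2 = 64
2^7 = 2 * 2^6 = 2 * 64 = 128

Result: 128
Multiplications needed: 4 (4 lines after 2^1)

2^7 = 128. Using exponentiation by squaring, this requires 4 multiplications. The key idea: if the exponent is even, square the half-power; if odd, multiply by the base once.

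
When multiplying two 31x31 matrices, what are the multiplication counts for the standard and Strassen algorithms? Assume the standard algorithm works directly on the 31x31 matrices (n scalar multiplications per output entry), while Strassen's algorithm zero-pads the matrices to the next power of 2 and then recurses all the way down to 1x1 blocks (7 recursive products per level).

Matrix multiplication for 31x31 matrices:

Strassen's algorithm requires power-of-2 dimensions. Pad 31x31 to 32x32 (next power of 2).

Standard algorithm: 31^3 = 29791 multiplications
Strassen's algorithm: 7^(log2(32)) = 7^5 = 16807 multiplications
Savings: 29791 - 16807 = 12984 multiplications

Standard: 29791 multiplications (31^3). Strassen: 16807 multiplications (7^5, after padding to 32x32). Strassen reduces 8 recursive multiplications to 7 at each level.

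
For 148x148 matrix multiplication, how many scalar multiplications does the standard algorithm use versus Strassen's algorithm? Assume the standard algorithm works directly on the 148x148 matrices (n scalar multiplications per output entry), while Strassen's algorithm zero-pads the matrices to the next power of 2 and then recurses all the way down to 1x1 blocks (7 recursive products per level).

Matrix multiplication for 148x148 matrices:

Strassen's algorithm requires power-of-2 dimensions. Pad 148x148 to 256x256 (next power of 2).

Standard algorithm: 148^3 = 3241792 multiplications
Strassen's algorithm: 7^(log2(256)) = 7^8 = 5764801 multiplications
Difference: 3241792 - 5764801 = -2523009 (Strassen uses MORE here due to padding overhead — for small or just-over-power-of-2 n, padding can outweigh the per-level savings)

Standard: 3241792 multiplications (148^3). Strassen: 5764801 multiplications (7^8, after padding to 256x256). Strassen reduces 8 recursive multiplications to 7 at each level.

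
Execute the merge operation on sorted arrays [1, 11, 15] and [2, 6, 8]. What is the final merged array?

Merging process:

Compare 1 vs 2: take 1 from left. Merged: [1]
Compare 11 vs 2: take 2 from right. Merged: [1, 2]
Compare 11 vs 6: take 6 from right. Merged: [1, 2, 6]
Compare 11 vs 8: take 8 from right. Merged: [1, 2, 6, 8]
Append remaining from left: [11, 15]. Merged: [1, 2, 6, 8, 11, 15]

Final merged array: [1, 2, 6, 8, 11, 15]
Total comparisons: 4

The merged array is [1, 2, 6, 8, 11, 15], requiring 4 comparisons. The merge step runs in O(n) time where n is the total number of elements.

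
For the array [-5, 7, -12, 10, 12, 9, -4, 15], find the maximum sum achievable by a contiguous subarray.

Using Kadane's algorithm on [-5, 7, -12, 10, 12, 9, -4, 15]:

Scanning through the array:
Position 1 (value 7): max_ending_here = 7, max_so_far = 7
Position 2 (value -12): max_ending_here = -5, max_so_far = 7
Position 3 (value 10): max_ending_here = 10, max_so_far = 10
Position 4 (value 12): max_ending_here = 22, max_so_far = 22
Position 5 (value 9): max_ending_here = 31, max_so_far = 31
Position 6 (value -4): max_ending_here = 27, max_so_far = 31
Position 7 (value 15): max_ending_here = 42, max_so_far = 42

Maximum subarray: [10, 12, 9, -4, 15]
Maximum sum: 42

The maximum subarray is [10, 12, 9, -4, 15] with sum 42. This subarray runs from index 3 to index 7.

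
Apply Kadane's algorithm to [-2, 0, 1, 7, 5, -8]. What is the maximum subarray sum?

Using Kadane's algorithm on [-2, 0, 1, 7, 5, -8]:

Scanning through the array:
Position 1 (value 0): max_ending_here = 0, max_so_far = 0
Position 2 (value 1): max_ending_here = 1, max_so_far = 1
Position 3 (value 7): max_ending_here = 8, max_so_far = 8
Position 4 (value 5): max_ending_here = 13, max_so_far = 13
Position 5 (value -8): max_ending_here = 5, max_so_far = 13

Maximum subarray: [0, 1, 7, 5]
Maximum sum: 13

The maximum subarray is [0, 1, 7, 5] with sum 13. This subarray runs from index 1 to index 4.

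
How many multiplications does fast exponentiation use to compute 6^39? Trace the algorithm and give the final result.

Computing 6^39 by squaring (build up from 6^1; each line after the first costs one multiplication):

6^1 = 6
6^2 = (6^1)^2 = 6^2 = 36
6^4 = (6^2)^2 = 36^2 = 1296
6^8 = (6^4)^2 = 1296^2 = 1679616
6^9 = 6 * 6^8 = 6 * 1679616 = 10077696
6^18 = (6^9)^2 = 10077696^2 = 101559956668416
6^19 = 6 * 6^18 = 6 * 101559956668416 = 609359740010496
6^38 = (6^19)^2 = 609359740010496^2 = 371319292745659279662190166016
6^39 = 6 * 6^38 = 6 * 371319292745659279662190166016 = 2227915756473955677973140996096

Result: 2227915756473955677973140996096
Multiplications needed: 8 (8 lines after 6^1)

6^39 = 2227915756473955677973140996096. Using exponentiation by squaring, this requires 8 multiplications. The key idea: if the exponent is even, square the half-power; if odd, multiply by the base once.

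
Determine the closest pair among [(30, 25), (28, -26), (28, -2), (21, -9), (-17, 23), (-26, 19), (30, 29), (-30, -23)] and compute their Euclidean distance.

Computing all pairwise distances among 8 points:

d((30, 25), (28, -26)) = 51.0392
d((30, 25), (28, -2)) = 27.074
d((30, 25), (21, -9)) = 35.171
d((30, 25), (-17, 23)) = 47.0425
d((30, 25), (-26, 19)) = 56.3205
d((30, 25), (30, 29)) = 4.0 <-- minimum
d((30, 25), (-30, -23)) = 76.8375
d((28, -26), (28, -2)) = 24.0
d((28, -26), (21, -9)) = 18.3848
d((28, -26), (-17, 23)) = 66.5282
d((28, -26), (-26, 19)) = 70.2922
d((28, -26), (30, 29)) = 55.0364
d((28, -26), (-30, -23)) = 58.0775
d((28, -2), (21, -9)) = 9.8995
d((28, -2), (-17, 23)) = 51.4782
d((28, -2), (-26, 19)) = 57.9396
d((28, -2), (30, 29)) = 31.0644
d((28, -2), (-30, -23)) = 61.6847
d((21, -9), (-17, 23)) = 49.679
d((21, -9), (-26, 19)) = 54.7083
d((21, -9), (30, 29)) = 39.0512
d((21, -9), (-30, -23)) = 52.8867
d((-17, 23), (-26, 19)) = 9.8489
d((-17, 23), (30, 29)) = 47.3814
d((-17, 23), (-30, -23)) = 47.8017
d((-26, 19), (30, 29)) = 56.8859
d((-26, 19), (-30, -23)) = 42.19
d((30, 29), (-30, -23)) = 79.3977

Closest pair: (30, 25) and (30, 29) with distance 4.0

The closest pair is (30, 25) and (30, 29) with Euclidean distance 4.0. For 8 points, brute-force pairwise comparison is shown above. For large n, the divide-and-conquer algorithm (sort by x, recurse on halves, check the dividing strip) achieves O(n log n).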